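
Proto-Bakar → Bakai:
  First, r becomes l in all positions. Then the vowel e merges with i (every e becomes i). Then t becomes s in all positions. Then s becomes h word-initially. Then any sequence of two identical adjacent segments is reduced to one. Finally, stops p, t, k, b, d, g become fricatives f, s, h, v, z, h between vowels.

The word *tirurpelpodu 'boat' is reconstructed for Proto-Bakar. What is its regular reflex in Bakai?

hilulpilpozu

Bakai: start from *tirurpelpodu.
  rule 1 (unconditioned shift): tirurpelpodu → tilulpelpodu
  rule 2 (vowel merger): tilulpelpodu → tilulpilpodu
  rule 3 (unconditioned shift): tilulpilpodu → silulpilpodu
  rule 4 (debuccalisation): silulpilpodu → hilulpilpodu
  rule 5: no change — hilulpilpodu
  rule 6 (intervocalic lenition): hilulpilpodu → hilulpilpozu
  ⇒ Bakai hilulpilpozu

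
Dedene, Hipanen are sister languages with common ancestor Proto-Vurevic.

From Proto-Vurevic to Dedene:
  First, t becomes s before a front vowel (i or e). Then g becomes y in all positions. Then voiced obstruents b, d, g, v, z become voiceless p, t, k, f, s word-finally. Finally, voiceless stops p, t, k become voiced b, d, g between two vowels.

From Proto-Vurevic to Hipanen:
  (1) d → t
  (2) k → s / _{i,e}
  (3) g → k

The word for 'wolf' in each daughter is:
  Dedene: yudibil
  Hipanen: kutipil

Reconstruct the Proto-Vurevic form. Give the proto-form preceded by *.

Position 1: Dedene has y, Hipanen has k. Taking the neighbouring segments as reconstructed: Dedene y could go back to *g or *y; Hipanen k could go back to *k or *g — the one source consistent with every daughter is *g.
Position 5: Dedene has b, Hipanen has p. Hipanen preserves p here (none of its changes turn any other segment into p), so the proto-segment is *p.
This points to *gudipil. Verify forward in each daughter:
Dedene: *gudipil > yudipil > yudibil  (by unconditioned shift, intervocalic voicing)
Hipanen: start from *gudipil.
  rule 1 (unconditioned shift): gudipil → gutipil
  rule 2: no change — gutipil
  rule 3 (unconditioned shift): gutipil → kutipil
  ⇒ Hipanen kutipil
Only *gudipil yields all of Dedene yudibil, Hipanen kutipil.

*gudipil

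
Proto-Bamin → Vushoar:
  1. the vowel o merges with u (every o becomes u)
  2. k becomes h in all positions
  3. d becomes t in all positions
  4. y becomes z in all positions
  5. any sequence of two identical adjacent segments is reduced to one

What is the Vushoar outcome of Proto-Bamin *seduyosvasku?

setuzusvashu

Vushoar: *seduyosvasku
  seduyosvasku → seduyusvasku   [vowel merger]
  seduyusvasku → seduyusvashu   [unconditioned shift]
  seduyusvashu → setuyusvashu   [unconditioned shift]
  setuyusvashu → setuzusvashu   [unconditioned shift]
  setuzusvashu (rule 5 does not apply)
  giving Vushoar setuzusvashu.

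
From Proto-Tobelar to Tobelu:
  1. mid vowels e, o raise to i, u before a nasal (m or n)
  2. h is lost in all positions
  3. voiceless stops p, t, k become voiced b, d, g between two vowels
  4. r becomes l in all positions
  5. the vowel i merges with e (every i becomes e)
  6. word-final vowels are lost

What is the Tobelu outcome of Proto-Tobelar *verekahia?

velegae

Tobelu: *verekahia
  verekahia (rule 1 does not apply)
  verekahia → verekaia   [h-loss]
  verekaia → veregaia   [intervocalic voicing]
  veregaia → velegaia   [unconditioned shift]
  velegaia → velegaea   [vowel merger]
  velegaea → velegae   [apocope]
  giving Tobelu velegae.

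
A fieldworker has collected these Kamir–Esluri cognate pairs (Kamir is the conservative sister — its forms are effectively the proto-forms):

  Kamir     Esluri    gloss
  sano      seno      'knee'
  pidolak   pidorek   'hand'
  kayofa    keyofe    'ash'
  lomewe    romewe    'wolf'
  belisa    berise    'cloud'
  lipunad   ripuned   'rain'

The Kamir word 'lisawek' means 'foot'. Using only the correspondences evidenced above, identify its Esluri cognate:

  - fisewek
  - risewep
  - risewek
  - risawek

lipunad ~ ripuned — Kamir l corresponds to Esluri r word-initially before a front vowel.
pidolak ~ pidorek, kayofa ~ keyofe — Kamir a corresponds to Esluri e after a consonant, before a consonant other than r, m, n, p, b, f, v.
Applying these to Kamir 'lisawek':
  lisawek → risawek   (l→r word-initially before a front vowel)
  risawek → risewek   (a→e after a consonant, before a consonant other than r, m, n, p, b, f, v)
So the Esluri cognate is 'risewek'.

risewek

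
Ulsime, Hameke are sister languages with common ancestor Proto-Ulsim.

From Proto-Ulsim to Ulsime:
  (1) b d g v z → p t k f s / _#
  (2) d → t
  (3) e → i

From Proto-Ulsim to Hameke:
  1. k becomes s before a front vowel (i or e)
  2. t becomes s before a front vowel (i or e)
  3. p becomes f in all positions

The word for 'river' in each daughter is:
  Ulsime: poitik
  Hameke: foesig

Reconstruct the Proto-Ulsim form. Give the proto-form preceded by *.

*poetig

Position 3: Ulsime has i, Hameke has e. Hameke preserves e here (none of its changes turn any other segment into e), so the proto-segment is *e.
Position 4: Ulsime has t, Hameke has s. Taking the neighbouring segments as reconstructed: Ulsime t could go back to *t or *d; Hameke s could go back to *t or *k or *s — the one source consistent with every daughter is *t.
This points to *poetig. Verify forward in each daughter:
Ulsime: start from *poetig.
  rule 1 (final devoicing): poetig → poetik
  rule 2: no change — poetik
  rule 3 (vowel merger): poetik → poitik
  ⇒ Ulsime poitik
Hameke: start from *poetig.
  rule 1: no change — poetig
  rule 2 (palatalisation): poetig → poesig
  rule 3 (unconditioned shift): poesig → foesig
  ⇒ Hameke foesig
No other proto-form is consistent with every reflex, so the reconstruction is *poetig.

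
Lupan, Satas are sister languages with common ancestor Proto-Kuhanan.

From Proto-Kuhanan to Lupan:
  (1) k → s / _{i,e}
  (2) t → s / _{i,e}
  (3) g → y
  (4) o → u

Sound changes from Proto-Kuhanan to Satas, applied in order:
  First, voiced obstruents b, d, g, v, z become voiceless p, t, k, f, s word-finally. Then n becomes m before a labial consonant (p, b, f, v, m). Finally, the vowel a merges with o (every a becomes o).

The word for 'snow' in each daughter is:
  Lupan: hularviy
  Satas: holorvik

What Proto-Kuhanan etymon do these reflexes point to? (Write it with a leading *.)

*holarvig

Position 2: Lupan has u, Satas has o. Taking the neighbouring segments as reconstructed: Lupan u could go back to *o or *u; Satas o could go back to *a or *o — the one source consistent with every daughter is *o.
Position 4: Lupan has a, Satas has o. Lupan preserves a here (none of its changes turn any other segment into a), so the proto-segment is *a.
Verify the candidate proto-form against each daughter:
Lupan: *holarvig > holarviy > hularviy  (by unconditioned shift, vowel merger)
Satas: *holarvig > holarvik > holorvik  (by final devoicing, vowel merger)
No other proto-form is consistent with every reflex, so the reconstruction is *holarvig.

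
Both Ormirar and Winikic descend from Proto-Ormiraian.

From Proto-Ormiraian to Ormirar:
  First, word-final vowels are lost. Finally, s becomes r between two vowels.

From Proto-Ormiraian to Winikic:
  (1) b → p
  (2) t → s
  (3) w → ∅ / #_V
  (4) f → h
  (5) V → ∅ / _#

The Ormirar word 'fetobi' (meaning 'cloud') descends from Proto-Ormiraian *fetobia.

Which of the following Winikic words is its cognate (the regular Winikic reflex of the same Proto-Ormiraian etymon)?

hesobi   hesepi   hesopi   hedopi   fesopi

Winikic: *fetobia
  fetobia → fetopia   [unconditioned shift]
  fetopia → fesopia   [unconditioned shift]
  fesopia (rule 3 does not apply)
  fesopia → hesopia   [unconditioned shift]
  hesopia → hesopi   [apocope]
  giving Winikic hesopi.

hesopi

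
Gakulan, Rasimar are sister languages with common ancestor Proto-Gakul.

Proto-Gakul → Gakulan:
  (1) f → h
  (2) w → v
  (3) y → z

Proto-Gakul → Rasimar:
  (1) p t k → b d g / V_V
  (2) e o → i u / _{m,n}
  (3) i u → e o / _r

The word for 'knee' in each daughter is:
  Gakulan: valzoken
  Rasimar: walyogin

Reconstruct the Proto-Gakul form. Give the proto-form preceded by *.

*walyoken

Position 7: Gakulan has e, Rasimar has i. Gakulan preserves e here (none of its changes turn any other segment into e), so the proto-segment is *e.
Position 6: Gakulan has k, Rasimar has g. Gakulan preserves k here (none of its changes turn any other segment into k), so the proto-segment is *k.
This points to *walyoken. Verify forward in each daughter:
Gakulan: *walyoken > valyoken > valzoken  (by unconditioned shift, unconditioned shift)
Rasimar: *walyoken
  walyoken → walyogen   [intervocalic voicing]
  walyogen → walyogin   [pre-nasal raising]
  walyogin (rule 3 does not apply)
  giving Rasimar walyogin.
*walyoken is the unique common source.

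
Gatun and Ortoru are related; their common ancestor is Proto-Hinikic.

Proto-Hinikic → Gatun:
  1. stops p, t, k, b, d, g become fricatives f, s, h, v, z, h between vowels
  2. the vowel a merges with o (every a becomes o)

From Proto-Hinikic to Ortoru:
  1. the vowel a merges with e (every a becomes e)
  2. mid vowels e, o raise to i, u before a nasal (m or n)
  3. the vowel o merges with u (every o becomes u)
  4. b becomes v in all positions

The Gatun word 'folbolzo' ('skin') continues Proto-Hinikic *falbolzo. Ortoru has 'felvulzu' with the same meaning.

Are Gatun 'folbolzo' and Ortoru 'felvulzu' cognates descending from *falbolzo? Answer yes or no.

Derive the expected Ortoru reflex of *falbolzo:
Ortoru: *falbolzo > felbolzo > felbulzu > felvulzu  (by vowel merger, vowel merger, unconditioned shift)
Ortoru 'felvulzu' matches the regular reflex exactly, so the pair is cognate.

yes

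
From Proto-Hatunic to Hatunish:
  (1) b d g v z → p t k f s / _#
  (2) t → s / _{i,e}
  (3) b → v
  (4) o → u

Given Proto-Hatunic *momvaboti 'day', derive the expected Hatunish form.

mumvavusi

Hatunish: *momvaboti
  momvaboti (rule 1 does not apply)
  momvaboti → momvabosi   [palatalisation]
  momvabosi → momvavosi   [unconditioned shift]
  momvavosi → mumvavusi   [vowel merger]
  giving Hatunish mumvavusi.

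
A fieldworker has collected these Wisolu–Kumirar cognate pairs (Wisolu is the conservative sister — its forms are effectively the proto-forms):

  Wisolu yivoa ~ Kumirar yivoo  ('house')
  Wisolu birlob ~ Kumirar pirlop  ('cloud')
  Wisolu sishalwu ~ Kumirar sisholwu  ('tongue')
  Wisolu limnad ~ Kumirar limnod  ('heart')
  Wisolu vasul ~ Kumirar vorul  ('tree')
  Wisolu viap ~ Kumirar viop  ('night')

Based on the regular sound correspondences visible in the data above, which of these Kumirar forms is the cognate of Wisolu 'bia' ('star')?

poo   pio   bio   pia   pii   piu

birlob ~ pirlop — Wisolu b corresponds to Kumirar p word-initially before a front vowel.
yivoa ~ yivoo — Wisolu a corresponds to Kumirar o word-finally.
Applying these to Wisolu 'bia':
  bia → pia   (b→p word-initially before a front vowel)
  pia → pio   (a→o word-finally)
So the Kumirar cognate is 'pio'.

pio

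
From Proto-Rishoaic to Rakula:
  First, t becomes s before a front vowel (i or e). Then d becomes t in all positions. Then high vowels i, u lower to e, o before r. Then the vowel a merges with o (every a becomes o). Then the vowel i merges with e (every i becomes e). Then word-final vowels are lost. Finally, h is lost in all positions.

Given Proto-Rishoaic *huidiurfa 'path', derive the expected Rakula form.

Rakula: *huidiurfa
  huidiurfa (rule 1 does not apply)
  huidiurfa → huitiurfa   [unconditioned shift]
  huitiurfa → huitiorfa   [pre-rhotic lowering]
  huitiorfa → huitiorfo   [vowel merger]
  huitiorfo → hueteorfo   [vowel merger]
  hueteorfo → hueteorf   [apocope]
  hueteorf → ueteorf   [h-loss]
  giving Rakula ueteorf.

ueteorf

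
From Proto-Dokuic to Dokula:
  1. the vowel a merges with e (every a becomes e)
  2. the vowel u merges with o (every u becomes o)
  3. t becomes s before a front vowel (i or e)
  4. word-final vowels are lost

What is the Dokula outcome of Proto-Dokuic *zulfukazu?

zolfokez

Dokula: *zulfukazu
  zulfukazu → zulfukezu   [vowel merger]
  zulfukezu → zolfokezo   [vowel merger]
  zolfokezo (rule 3 does not apply)
  zolfokezo → zolfokez   [apocope]
  giving Dokula zolfokez.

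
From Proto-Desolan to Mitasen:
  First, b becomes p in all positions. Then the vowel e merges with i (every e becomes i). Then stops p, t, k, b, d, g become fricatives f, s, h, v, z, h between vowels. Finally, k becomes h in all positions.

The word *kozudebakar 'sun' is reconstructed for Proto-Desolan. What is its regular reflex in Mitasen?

hozuzifahar

Mitasen: start from *kozudebakar.
  rule 1 (unconditioned shift): kozudebakar → kozudepakar
  rule 2 (vowel merger): kozudepakar → kozudipakar
  rule 3 (intervocalic lenition): kozudipakar → kozuzifahar
  rule 4 (unconditioned shift): kozuzifahar → hozuzifahar
  ⇒ Mitasen hozuzifahar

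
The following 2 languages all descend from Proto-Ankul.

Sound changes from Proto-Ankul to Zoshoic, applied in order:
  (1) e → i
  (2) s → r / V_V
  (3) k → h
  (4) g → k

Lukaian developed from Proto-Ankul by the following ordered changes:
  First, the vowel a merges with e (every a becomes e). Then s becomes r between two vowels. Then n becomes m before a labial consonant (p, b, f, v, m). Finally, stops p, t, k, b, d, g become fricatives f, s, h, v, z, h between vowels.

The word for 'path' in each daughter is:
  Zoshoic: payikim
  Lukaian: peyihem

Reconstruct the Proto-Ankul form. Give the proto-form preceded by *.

*payigem

Position 5: Zoshoic has k, Lukaian has h. In Zoshoic, k can only continue *g, so the proto-segment is *g.
Position 6: Zoshoic has i, Lukaian has e. Taking the neighbouring segments as reconstructed: Zoshoic i could go back to *e or *i; Lukaian e could go back to *a or *e — the one source consistent with every daughter is *e.
Position 2: Zoshoic has a, Lukaian has e. Zoshoic preserves a here (none of its changes turn any other segment into a), so the proto-segment is *a.
The remaining positions agree across the daughters. Check the candidate against every language:
Zoshoic: *payigem > payigim > payikim  (by vowel merger, unconditioned shift)
Lukaian: *payigem > peyigem > peyihem  (by vowel merger, intervocalic lenition)
Only *payigem yields all of Zoshoic payikim, Lukaian peyihem.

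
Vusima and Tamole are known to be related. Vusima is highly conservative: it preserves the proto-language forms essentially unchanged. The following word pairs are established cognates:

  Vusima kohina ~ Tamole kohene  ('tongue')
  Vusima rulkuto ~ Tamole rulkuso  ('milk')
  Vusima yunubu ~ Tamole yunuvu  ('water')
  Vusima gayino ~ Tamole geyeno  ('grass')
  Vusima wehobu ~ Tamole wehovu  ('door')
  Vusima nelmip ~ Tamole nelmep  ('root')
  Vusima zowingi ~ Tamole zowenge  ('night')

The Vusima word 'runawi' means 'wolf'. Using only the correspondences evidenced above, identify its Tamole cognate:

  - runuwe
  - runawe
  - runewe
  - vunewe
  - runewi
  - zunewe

runewe

gayino ~ geyeno — Vusima a corresponds to Tamole e after a consonant, before a consonant other than r, m, n, p, b, f, v.
zowingi ~ zowenge — Vusima i corresponds to Tamole e word-finally.
Applying these to Vusima 'runawi':
  runawi → runewi   (a→e after a consonant, before a consonant other than r, m, n, p, b, f, v)
  runewi → runewe   (i→e word-finally)
So the Tamole cognate is 'runewe'.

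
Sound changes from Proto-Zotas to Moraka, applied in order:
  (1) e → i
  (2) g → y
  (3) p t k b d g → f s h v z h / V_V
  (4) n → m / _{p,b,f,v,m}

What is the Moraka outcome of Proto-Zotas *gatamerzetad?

Moraka: *gatamerzetad > gatamirzitad > yatamirzitad > yasamirzisad  (by vowel merger, unconditioned shift, intervocalic lenition)

yasamirzisad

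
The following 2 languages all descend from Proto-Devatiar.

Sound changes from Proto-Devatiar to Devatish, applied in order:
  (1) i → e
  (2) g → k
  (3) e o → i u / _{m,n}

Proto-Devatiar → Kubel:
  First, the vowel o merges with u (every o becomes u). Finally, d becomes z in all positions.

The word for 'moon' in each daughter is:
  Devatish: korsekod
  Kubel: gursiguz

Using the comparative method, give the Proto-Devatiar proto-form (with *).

Position 7: Devatish has o, Kubel has u. Devatish preserves o here (none of its changes turn any other segment into o), so the proto-segment is *o.
Position 6: Devatish has k, Kubel has g. Kubel preserves g here (none of its changes turn any other segment into g), so the proto-segment is *g.
Verify the candidate proto-form against each daughter:
Devatish: *gorsigod
  gorsigod → gorsegod   [vowel merger]
  gorsegod → korsekod   [unconditioned shift]
  korsekod (rule 3 does not apply)
  giving Devatish korsekod.
Kubel: start from *gorsigod.
  rule 1 (vowel merger): gorsigod → gursigud
  rule 2 (unconditioned shift): gursigud → gursiguz
  ⇒ Kubel gursiguz
No other proto-form is consistent with every reflex, so the reconstruction is *gorsigod.

*gorsigod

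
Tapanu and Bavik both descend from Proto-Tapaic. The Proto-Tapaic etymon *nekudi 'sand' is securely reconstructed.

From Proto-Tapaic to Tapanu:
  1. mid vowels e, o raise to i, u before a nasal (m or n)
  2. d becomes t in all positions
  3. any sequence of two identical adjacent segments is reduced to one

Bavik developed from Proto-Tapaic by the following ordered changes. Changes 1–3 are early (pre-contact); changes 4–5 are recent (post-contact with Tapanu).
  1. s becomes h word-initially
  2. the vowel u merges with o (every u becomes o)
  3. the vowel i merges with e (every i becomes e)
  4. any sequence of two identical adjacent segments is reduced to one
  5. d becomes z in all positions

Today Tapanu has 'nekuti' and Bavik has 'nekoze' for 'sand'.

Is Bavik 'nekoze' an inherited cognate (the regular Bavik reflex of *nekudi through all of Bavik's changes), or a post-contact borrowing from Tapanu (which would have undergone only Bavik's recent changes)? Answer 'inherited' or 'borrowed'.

If inherited, *nekudi would pass through all of Bavik's changes:
Bavik: start from *nekudi.
  rule 1: no change — nekudi
  rule 2 (vowel merger): nekudi → nekodi
  rule 3 (vowel merger): nekodi → nekode
  rule 4: no change — nekode
  rule 5 (unconditioned shift): nekode → nekoze
  ⇒ Bavik nekoze
If borrowed from Tapanu 'nekuti' after the early changes, it would undergo only the recent ones:
  rule 4 (degemination): no change (nekuti)
  rule 5 (unconditioned shift): no change (nekuti)
  ⇒ as a loan: nekuti
Bavik 'nekoze' matches the inherited outcome exactly, so it is an inherited cognate, not a loan.

inherited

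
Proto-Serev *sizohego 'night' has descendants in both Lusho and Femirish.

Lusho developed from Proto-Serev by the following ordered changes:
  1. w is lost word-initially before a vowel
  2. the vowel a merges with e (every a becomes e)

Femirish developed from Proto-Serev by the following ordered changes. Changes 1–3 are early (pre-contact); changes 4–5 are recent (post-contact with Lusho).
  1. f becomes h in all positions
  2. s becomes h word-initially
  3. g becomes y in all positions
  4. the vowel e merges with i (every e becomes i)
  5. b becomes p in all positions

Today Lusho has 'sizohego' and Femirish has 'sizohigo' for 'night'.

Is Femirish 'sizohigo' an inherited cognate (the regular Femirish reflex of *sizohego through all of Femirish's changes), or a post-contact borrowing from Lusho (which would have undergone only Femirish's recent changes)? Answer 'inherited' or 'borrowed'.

If inherited, *sizohego would pass through all of Femirish's changes:
Femirish: *sizohego > hizohego > hizoheyo > hizohiyo  (by debuccalisation, unconditioned shift, vowel merger)
If borrowed from Lusho 'sizohego' after the early changes, it would undergo only the recent ones:
  rule 4 (vowel merger): sizohego → sizohigo
  rule 5 (unconditioned shift): no change (sizohigo)
  ⇒ as a loan: sizohigo
Femirish 'sizohigo' matches the loan outcome 'sizohigo', not the inherited 'hizohiyo' — it skipped the early Femirish changes, so it was borrowed from Lusho.

borrowed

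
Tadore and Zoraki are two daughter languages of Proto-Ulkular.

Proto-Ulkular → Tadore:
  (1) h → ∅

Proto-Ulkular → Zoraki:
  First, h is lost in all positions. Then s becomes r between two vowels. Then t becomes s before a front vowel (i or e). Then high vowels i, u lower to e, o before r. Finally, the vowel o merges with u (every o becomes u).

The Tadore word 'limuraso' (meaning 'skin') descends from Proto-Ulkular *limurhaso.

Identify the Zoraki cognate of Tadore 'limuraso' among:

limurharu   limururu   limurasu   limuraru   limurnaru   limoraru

limuraru

Zoraki: start from *limurhaso.
  rule 1 (h-loss): limurhaso → limuraso
  rule 2 (rhotacism): limuraso → limuraro
  rule 3: no change — limuraro
  rule 4 (pre-rhotic lowering): limuraro → limoraro
  rule 5 (vowel merger): limoraro → limuraru
  ⇒ Zoraki limuraru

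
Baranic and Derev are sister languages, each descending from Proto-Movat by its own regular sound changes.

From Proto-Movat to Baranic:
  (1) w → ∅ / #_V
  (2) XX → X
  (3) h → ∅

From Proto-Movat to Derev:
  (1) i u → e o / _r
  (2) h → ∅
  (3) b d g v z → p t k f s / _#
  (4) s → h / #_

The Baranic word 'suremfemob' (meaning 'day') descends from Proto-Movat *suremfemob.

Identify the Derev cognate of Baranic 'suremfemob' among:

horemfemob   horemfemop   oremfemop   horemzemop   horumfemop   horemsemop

Derev: start from *suremfemob.
  rule 1 (pre-rhotic lowering): suremfemob → soremfemob
  rule 2: no change — soremfemob
  rule 3 (final devoicing): soremfemob → soremfemop
  rule 4 (debuccalisation): soremfemop → horemfemop
  ⇒ Derev horemfemop

horemfemop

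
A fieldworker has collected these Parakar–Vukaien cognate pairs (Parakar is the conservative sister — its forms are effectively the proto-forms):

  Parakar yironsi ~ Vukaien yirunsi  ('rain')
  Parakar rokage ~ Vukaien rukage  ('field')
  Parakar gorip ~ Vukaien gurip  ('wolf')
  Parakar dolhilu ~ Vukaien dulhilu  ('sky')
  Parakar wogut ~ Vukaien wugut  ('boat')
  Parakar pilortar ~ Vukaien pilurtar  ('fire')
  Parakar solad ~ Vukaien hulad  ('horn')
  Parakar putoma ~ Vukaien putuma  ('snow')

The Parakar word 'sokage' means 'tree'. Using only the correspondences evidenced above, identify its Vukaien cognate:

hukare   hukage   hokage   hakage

hukage

solad ~ hulad — Parakar s corresponds to Vukaien h word-initially before a back vowel.
rokage ~ rukage, dolhilu ~ dulhilu — Parakar o corresponds to Vukaien u after a consonant, before a consonant other than r, m, n, p, b, f, v.
Applying these to Parakar 'sokage':
  sokage → hokage   (s→h word-initially before a back vowel)
  hokage → hukage   (o→u after a consonant, before a consonant other than r, m, n, p, b, f, v)
So the Vukaien cognate is 'hukage'.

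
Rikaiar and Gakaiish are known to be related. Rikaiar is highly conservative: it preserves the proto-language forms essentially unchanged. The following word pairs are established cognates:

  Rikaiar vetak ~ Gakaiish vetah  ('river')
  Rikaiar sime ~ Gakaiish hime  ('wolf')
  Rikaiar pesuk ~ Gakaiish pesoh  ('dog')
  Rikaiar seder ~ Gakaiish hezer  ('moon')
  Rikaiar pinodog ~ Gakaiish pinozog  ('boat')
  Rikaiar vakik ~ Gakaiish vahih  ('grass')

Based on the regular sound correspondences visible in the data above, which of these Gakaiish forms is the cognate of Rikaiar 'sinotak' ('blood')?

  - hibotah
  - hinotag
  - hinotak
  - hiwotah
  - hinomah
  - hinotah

hinotah

sime ~ hime — Rikaiar s corresponds to Gakaiish h word-initially before a front vowel.
vetak ~ vetah, pesuk ~ pesoh — Rikaiar k corresponds to Gakaiish h word-finally.
Applying these to Rikaiar 'sinotak':
  sinotak → hinotak   (s→h word-initially before a front vowel)
  hinotak → hinotah   (k→h word-finally)
So the Gakaiish cognate is 'hinotah'.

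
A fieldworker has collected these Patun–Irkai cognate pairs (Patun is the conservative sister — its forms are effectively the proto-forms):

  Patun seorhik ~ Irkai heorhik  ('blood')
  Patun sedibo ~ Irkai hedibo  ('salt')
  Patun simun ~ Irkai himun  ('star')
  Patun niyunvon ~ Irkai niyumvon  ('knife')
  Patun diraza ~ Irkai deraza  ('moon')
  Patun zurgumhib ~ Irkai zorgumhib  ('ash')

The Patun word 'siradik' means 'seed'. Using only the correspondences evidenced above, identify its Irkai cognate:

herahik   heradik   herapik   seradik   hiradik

simun ~ himun — Patun s corresponds to Irkai h word-initially before a front vowel.
diraza ~ deraza — Patun i corresponds to Irkai e after a consonant, before r.
Applying these to Patun 'siradik':
  siradik → hiradik   (s→h word-initially before a front vowel)
  hiradik → heradik   (i→e after a consonant, before r)
So the Irkai cognate is 'heradik'.

heradik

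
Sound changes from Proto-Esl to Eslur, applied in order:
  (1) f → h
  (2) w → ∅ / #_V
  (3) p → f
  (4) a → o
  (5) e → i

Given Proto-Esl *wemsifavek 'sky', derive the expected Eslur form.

Eslur: *wemsifavek > wemsihavek > emsihavek > emsihovek > imsihovik  (by unconditioned shift, glide loss, vowel merger, vowel merger)

imsihovik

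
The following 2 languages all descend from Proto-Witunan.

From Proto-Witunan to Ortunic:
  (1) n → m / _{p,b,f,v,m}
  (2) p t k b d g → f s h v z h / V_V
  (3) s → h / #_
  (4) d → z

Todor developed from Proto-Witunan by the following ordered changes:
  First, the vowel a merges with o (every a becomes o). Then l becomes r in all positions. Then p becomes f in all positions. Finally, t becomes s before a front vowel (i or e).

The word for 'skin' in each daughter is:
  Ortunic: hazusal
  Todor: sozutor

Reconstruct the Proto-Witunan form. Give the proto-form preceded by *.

Position 2: Ortunic has a, Todor has o. Ortunic preserves a here (none of its changes turn any other segment into a), so the proto-segment is *a.
Position 7: Ortunic has l, Todor has r. Ortunic preserves l here (none of its changes turn any other segment into l), so the proto-segment is *l.
Position 6: Ortunic has a, Todor has o. Ortunic preserves a here (none of its changes turn any other segment into a), so the proto-segment is *a.
Verify the candidate proto-form against each daughter:
Ortunic: *sazutal
  sazutal (rule 1 does not apply)
  sazutal → sazusal   [intervocalic lenition]
  sazusal → hazusal   [debuccalisation]
  hazusal (rule 4 does not apply)
  giving Ortunic hazusal.
Todor: start from *sazutal.
  rule 1 (vowel merger): sazutal → sozutol
  rule 2 (unconditioned shift): sozutol → sozutor
  rule 3: no change — sozutor
  rule 4: no change — sozutor
  ⇒ Todor sozutor
No other proto-form is consistent with every reflex, so the reconstruction is *sazutal.

*sazutal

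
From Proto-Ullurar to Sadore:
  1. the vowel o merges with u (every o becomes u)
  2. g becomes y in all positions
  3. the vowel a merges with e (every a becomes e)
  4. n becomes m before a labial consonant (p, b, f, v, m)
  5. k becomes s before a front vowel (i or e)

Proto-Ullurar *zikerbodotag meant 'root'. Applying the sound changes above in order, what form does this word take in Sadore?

ziserbudutey

Sadore: start from *zikerbodotag.
  rule 1 (vowel merger): zikerbodotag → zikerbudutag
  rule 2 (unconditioned shift): zikerbudutag → zikerbudutay
  rule 3 (vowel merger): zikerbudutay → zikerbudutey
  rule 4: no change — zikerbudutey
  rule 5 (palatalisation): zikerbudutey → ziserbudutey
  ⇒ Sadore ziserbudutey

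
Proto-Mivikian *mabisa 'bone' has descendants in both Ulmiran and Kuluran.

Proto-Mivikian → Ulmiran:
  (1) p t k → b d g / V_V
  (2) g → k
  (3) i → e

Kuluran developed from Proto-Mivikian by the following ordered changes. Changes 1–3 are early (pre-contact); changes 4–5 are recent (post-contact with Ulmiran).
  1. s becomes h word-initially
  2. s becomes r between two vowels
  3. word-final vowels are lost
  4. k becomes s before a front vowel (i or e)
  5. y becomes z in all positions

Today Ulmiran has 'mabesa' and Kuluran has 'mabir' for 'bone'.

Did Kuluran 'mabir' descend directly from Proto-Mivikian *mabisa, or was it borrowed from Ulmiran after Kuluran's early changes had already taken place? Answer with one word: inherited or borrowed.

If inherited, *mabisa would pass through all of Kuluran's changes:
Kuluran: *mabisa
  mabisa (rule 1 does not apply)
  mabisa → mabira   [rhotacism]
  mabira → mabir   [apocope]
  mabir (rule 4 does not apply)
  mabir (rule 5 does not apply)
  giving Kuluran mabir.
If borrowed from Ulmiran 'mabesa' after the early changes, it would undergo only the recent ones:
  rule 4 (palatalisation): no change (mabesa)
  rule 5 (unconditioned shift): no change (mabesa)
  ⇒ as a loan: mabesa
Kuluran 'mabir' matches the inherited outcome exactly, so it is an inherited cognate, not a loan.

inherited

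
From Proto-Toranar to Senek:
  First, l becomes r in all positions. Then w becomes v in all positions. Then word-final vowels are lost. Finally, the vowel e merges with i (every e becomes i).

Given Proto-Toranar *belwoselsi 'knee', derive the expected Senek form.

Senek: *belwoselsi > berwosersi > bervosersi > bervosers > birvosirs  (by unconditioned shift, unconditioned shift, apocope, vowel merger)

birvosirs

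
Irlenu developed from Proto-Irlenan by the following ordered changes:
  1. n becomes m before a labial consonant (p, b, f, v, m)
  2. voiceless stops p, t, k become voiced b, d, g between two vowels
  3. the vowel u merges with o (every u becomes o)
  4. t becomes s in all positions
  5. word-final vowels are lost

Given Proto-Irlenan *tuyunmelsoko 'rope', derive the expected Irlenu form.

soyommelsog

Irlenu: start from *tuyunmelsoko.
  rule 1 (nasal place assimilation): tuyunmelsoko → tuyummelsoko
  rule 2 (intervocalic voicing): tuyummelsoko → tuyummelsogo
  rule 3 (vowel merger): tuyummelsogo → toyommelsogo
  rule 4 (unconditioned shift): toyommelsogo → soyommelsogo
  rule 5 (apocope): soyommelsogo → soyommelsog
  ⇒ Irlenu soyommelsog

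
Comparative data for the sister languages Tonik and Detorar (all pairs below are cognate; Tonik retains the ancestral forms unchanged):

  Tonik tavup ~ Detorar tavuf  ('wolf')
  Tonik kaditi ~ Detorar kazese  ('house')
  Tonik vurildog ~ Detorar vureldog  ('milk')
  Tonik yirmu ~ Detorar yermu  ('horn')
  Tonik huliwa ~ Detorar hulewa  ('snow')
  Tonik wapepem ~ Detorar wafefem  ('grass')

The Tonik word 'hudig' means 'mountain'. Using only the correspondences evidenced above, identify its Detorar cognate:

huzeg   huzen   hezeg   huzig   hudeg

kaditi ~ kazese — Tonik d corresponds to Detorar z between vowels (before a front vowel).
kaditi ~ kazese, vurildog ~ vureldog — Tonik i corresponds to Detorar e after a consonant, before a consonant other than r, m, n, p, b, f, v.
Applying these to Tonik 'hudig':
  hudig → huzig   (d→z between vowels (before a front vowel))
  huzig → huzeg   (i→e after a consonant, before a consonant other than r, m, n, p, b, f, v)
So the Detorar cognate is 'huzeg'.

huzeg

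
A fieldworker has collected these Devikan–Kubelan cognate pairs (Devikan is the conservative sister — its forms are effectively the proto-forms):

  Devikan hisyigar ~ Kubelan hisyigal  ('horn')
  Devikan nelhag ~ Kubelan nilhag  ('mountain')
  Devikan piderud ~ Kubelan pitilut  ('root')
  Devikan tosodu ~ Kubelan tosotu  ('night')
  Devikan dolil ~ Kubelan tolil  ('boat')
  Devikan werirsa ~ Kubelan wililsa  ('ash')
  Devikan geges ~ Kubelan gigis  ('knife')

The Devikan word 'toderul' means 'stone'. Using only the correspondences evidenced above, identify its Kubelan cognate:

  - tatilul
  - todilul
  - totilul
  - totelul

piderud ~ pitilut — Devikan d corresponds to Kubelan t between vowels (before a front vowel).
piderud ~ pitilut, werirsa ~ wililsa — Devikan e corresponds to Kubelan i after a consonant, before r.
piderud ~ pitilut — Devikan r corresponds to Kubelan l between vowels (before a back vowel).
Applying these to Devikan 'toderul':
  toderul → toterul   (d→t between vowels (before a front vowel))
  toterul → totirul   (e→i after a consonant, before r)
  totirul → totilul   (r→l between vowels (before a back vowel))
So the Kubelan cognate is 'totilul'.

totilul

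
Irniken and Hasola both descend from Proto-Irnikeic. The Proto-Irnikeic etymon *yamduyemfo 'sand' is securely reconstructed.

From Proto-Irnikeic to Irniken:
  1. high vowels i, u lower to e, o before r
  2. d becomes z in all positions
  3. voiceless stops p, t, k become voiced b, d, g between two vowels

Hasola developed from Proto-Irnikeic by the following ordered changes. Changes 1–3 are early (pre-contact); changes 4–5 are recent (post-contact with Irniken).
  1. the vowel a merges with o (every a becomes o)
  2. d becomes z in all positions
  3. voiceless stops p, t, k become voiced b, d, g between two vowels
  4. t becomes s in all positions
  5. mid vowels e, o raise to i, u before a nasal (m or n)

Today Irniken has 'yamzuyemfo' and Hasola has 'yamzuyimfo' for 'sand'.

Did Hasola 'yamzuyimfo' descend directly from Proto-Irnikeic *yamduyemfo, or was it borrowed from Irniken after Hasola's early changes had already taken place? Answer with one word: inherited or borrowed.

borrowed

If inherited, *yamduyemfo would pass through all of Hasola's changes:
Hasola: *yamduyemfo > yomduyemfo > yomzuyemfo > yumzuyimfo  (by vowel merger, unconditioned shift, pre-nasal raising)
If borrowed from Irniken 'yamzuyemfo' after the early changes, it would undergo only the recent ones:
  rule 4 (unconditioned shift): no change (yamzuyemfo)
  rule 5 (pre-nasal raising): yamzuyemfo → yamzuyimfo
  ⇒ as a loan: yamzuyimfo
Hasola 'yamzuyimfo' matches the loan outcome 'yamzuyimfo', not the inherited 'yumzuyimfo' — it skipped the early Hasola changes, so it was borrowed from Irniken.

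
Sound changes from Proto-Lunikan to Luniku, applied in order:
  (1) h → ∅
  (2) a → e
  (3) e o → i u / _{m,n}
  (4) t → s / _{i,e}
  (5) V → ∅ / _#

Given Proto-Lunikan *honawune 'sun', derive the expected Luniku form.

Luniku: start from *honawune.
  rule 1 (h-loss): honawune → onawune
  rule 2 (vowel merger): onawune → onewune
  rule 3 (pre-nasal raising): onewune → unewune
  rule 4: no change — unewune
  rule 5 (apocope): unewune → unewun
  ⇒ Luniku unewun

unewun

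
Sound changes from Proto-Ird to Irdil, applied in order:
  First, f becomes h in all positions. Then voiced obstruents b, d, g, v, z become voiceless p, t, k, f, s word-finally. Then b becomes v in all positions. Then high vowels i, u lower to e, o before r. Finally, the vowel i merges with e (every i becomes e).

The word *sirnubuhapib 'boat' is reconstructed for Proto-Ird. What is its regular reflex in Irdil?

Irdil: *sirnubuhapib > sirnubuhapip > sirnuvuhapip > sernuvuhapip > sernuvuhapep  (by final devoicing, unconditioned shift, pre-rhotic lowering, vowel merger)

sernuvuhapep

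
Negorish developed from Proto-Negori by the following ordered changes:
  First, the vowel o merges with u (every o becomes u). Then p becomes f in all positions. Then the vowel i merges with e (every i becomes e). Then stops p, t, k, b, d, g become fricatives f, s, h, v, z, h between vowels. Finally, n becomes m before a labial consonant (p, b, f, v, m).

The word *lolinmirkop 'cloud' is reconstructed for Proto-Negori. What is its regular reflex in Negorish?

lulemmerkuf

Negorish: start from *lolinmirkop.
  rule 1 (vowel merger): lolinmirkop → lulinmirkup
  rule 2 (unconditioned shift): lulinmirkup → lulinmirkuf
  rule 3 (vowel merger): lulinmirkuf → lulenmerkuf
  rule 4: no change — lulenmerkuf
  rule 5 (nasal place assimilation): lulenmerkuf → lulemmerkuf
  ⇒ Negorish lulemmerkuf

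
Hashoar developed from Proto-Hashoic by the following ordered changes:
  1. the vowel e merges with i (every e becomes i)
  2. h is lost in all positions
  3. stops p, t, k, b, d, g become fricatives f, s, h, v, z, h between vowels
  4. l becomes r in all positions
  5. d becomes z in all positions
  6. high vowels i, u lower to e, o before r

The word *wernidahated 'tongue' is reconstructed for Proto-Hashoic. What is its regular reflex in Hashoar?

wernizaasiz

Hashoar: *wernidahated > wirnidahatid > wirnidaatid > wirnizaasid > wirnizaasiz > wernizaasiz  (by vowel merger, h-loss, intervocalic lenition, unconditioned shift, pre-rhotic lowering)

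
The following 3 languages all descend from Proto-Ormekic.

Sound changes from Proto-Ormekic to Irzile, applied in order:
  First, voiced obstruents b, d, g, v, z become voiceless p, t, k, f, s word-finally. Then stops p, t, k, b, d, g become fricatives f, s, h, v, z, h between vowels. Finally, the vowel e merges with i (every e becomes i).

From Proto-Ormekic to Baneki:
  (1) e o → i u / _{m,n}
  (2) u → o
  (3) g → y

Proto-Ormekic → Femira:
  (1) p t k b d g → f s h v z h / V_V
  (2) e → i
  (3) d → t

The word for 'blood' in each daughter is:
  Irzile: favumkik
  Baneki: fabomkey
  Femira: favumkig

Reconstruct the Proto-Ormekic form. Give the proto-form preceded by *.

*fabumkeg

Position 7: Irzile has i, Baneki has e, Femira has i. Baneki preserves e here (none of its changes turn any other segment into e), so the proto-segment is *e.
Position 3: Irzile has v, Baneki has b, Femira has v. Baneki preserves b here (none of its changes turn any other segment into b), so the proto-segment is *b.
Position 8: Irzile has k, Baneki has y, Femira has g. Femira preserves g here (none of its changes turn any other segment into g), so the proto-segment is *g.
Verify the candidate proto-form against each daughter:
Irzile: *fabumkeg
  fabumkeg → fabumkek   [final devoicing]
  fabumkek → favumkek   [intervocalic lenition]
  favumkek → favumkik   [vowel merger]
  giving Irzile favumkik.
Baneki: *fabumkeg > fabomkeg > fabomkey  (by vowel merger, unconditioned shift)
Femira: *fabumkeg > favumkeg > favumkig  (by intervocalic lenition, vowel merger)
*fabumkeg is the unique common source.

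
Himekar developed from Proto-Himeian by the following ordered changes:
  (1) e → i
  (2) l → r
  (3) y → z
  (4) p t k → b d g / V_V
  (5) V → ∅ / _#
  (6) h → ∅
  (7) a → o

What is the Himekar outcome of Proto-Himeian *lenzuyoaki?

Himekar: start from *lenzuyoaki.
  rule 1 (vowel merger): lenzuyoaki → linzuyoaki
  rule 2 (unconditioned shift): linzuyoaki → rinzuyoaki
  rule 3 (unconditioned shift): rinzuyoaki → rinzuzoaki
  rule 4 (intervocalic voicing): rinzuzoaki → rinzuzoagi
  rule 5 (apocope): rinzuzoagi → rinzuzoag
  rule 6: no change — rinzuzoag
  rule 7 (vowel merger): rinzuzoag → rinzuzoog
  ⇒ Himekar rinzuzoog

rinzuzoog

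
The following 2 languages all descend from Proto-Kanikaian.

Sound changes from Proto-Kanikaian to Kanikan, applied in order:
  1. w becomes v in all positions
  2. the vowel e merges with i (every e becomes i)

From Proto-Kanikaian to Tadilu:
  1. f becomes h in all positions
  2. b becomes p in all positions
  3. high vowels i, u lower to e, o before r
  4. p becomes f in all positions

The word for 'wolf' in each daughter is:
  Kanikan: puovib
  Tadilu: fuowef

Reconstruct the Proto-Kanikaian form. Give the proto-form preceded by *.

Position 5: Kanikan has i, Tadilu has e. Taking the neighbouring segments as reconstructed: Kanikan i could go back to *e or *i; Tadilu e can only go back to *e — the one source consistent with every daughter is *e.
Position 1: Kanikan has p, Tadilu has f. Kanikan preserves p here (none of its changes turn any other segment into p), so the proto-segment is *p.
Continuing position by position gives *puoweb; check it forward:
Kanikan: *puoweb > puoveb > puovib  (by unconditioned shift, vowel merger)
Tadilu: start from *puoweb.
  rule 1: no change — puoweb
  rule 2 (unconditioned shift): puoweb → puowep
  rule 3: no change — puowep
  rule 4 (unconditioned shift): puowep → fuowef
  ⇒ Tadilu fuowef
No other proto-form is consistent with every reflex, so the reconstruction is *puoweb.

*puoweb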